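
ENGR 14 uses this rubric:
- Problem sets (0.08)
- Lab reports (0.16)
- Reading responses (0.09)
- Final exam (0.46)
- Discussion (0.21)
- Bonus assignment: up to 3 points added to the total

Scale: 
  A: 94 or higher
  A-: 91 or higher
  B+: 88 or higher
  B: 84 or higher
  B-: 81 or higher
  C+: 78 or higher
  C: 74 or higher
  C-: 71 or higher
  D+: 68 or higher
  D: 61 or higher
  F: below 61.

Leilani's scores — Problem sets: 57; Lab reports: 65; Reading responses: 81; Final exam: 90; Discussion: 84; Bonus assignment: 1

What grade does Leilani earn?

B-

Weighted total:
  Problem sets 57 × 0.08 = 4.56
  Lab reports 65 × 0.16 = 10.4
  Reading responses 81 × 0.09 = 7.29
  Final exam 90 × 0.46 = 41.4
  Discussion 84 × 0.21 = 17.64
Sum = 81.29
Bonus assignment: 81.29 + 1 = 82.29
82.29 is ≥ 81 and < 84 → B-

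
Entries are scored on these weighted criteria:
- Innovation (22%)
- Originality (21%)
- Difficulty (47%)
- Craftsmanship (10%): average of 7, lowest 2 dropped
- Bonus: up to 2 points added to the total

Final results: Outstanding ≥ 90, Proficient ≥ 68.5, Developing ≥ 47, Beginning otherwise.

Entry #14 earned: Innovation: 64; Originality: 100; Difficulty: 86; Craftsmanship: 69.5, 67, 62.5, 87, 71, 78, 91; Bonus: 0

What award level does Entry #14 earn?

Proficient

Craftsmanship: drop 62.5, 67 → average of remaining 5 = 396.5/5 = 79.3
Weighted total:
  Innovation 64 × 0.22 = 14.08
  Originality 100 × 0.21 = 21
  Difficulty 86 × 0.47 = 40.42
  Craftsmanship 79.3 × 0.1 = 7.93
Sum = 83.43
Bonus: 83.43 + 0 = 83.43
83.43 is ≥ 68.5 and < 90 → Proficient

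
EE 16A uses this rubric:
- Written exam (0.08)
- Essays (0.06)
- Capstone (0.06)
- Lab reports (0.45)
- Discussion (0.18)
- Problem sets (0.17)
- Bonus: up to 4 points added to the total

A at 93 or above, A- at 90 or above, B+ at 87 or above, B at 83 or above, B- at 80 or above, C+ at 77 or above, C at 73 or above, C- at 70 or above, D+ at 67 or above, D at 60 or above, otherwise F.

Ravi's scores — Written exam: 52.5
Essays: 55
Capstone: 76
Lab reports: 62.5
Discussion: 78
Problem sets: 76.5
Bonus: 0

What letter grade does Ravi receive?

Weighted total:
  Written exam 52.5 × 0.08 = 4.2
  Essays 55 × 0.06 = 3.3
  Capstone 76 × 0.06 = 4.56
  Lab reports 62.5 × 0.45 = 28.125
  Discussion 78 × 0.18 = 14.04
  Problem sets 76.5 × 0.17 = 13.005
Sum = 67.23
Bonus: 67.23 + 0 = 67.23
67.23 is ≥ 67 and < 70 → D+

D+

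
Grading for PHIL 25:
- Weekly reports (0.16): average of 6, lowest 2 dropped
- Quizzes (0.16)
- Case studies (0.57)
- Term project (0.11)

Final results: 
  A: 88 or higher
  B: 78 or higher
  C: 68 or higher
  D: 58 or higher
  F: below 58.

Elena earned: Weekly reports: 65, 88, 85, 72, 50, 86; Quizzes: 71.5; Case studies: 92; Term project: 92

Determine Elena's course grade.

Weekly reports: drop 50, 65 → average of remaining 4 = 331/4 = 82.75
Weighted total:
  Weekly reports 82.75 × 0.16 = 13.24
  Quizzes 71.5 × 0.16 = 11.44
  Case studies 92 × 0.57 = 52.44
  Term project 92 × 0.11 = 10.12
Sum = 87.24
87.24 is ≥ 78 and < 88 → B

B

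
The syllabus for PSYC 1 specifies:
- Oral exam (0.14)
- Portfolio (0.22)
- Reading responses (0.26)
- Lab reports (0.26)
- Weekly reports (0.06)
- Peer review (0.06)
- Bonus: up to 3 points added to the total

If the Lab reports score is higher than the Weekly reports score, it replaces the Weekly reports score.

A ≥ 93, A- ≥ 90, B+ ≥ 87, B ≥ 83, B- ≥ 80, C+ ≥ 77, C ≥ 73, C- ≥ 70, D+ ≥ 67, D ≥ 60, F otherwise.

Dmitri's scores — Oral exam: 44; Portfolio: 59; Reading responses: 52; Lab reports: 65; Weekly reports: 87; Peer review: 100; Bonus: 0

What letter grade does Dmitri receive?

D

Lab reports (65) ≤ Weekly reports (87), so Weekly reports stays at 87.
Weighted total:
  Oral exam 44 × 0.14 = 6.16
  Portfolio 59 × 0.22 = 12.98
  Reading responses 52 × 0.26 = 13.52
  Lab reports 65 × 0.26 = 16.9
  Weekly reports 87 × 0.06 = 5.22
  Peer review 100 × 0.06 = 6
Sum = 60.78
Bonus: 60.78 + 0 = 60.78
60.78 is ≥ 60 and < 67 → D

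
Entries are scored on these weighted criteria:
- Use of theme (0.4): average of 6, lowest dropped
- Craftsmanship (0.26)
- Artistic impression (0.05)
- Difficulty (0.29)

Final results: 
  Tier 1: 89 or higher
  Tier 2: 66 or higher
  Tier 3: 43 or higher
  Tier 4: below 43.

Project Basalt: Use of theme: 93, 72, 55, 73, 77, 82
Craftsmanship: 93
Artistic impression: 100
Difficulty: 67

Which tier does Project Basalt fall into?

Use of theme: drop 55 → average of remaining 5 = 397/5 = 79.4
Weighted total:
  Use of theme 79.4 × 0.4 = 31.76
  Craftsmanship 93 × 0.26 = 24.18
  Artistic impression 100 × 0.05 = 5
  Difficulty 67 × 0.29 = 19.43
Sum = 80.37
80.37 is ≥ 66 and < 89 → Tier 2

Tier 2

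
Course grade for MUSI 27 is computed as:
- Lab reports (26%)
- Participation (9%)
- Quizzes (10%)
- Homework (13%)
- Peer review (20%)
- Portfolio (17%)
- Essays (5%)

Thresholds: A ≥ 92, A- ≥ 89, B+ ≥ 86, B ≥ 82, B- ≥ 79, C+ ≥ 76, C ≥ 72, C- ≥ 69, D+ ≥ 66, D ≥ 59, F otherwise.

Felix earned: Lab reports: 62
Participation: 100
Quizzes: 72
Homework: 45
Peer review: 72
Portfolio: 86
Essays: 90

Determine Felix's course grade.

C-

Weighted total:
  Lab reports 62 × 0.26 = 16.12
  Participation 100 × 0.09 = 9
  Quizzes 72 × 0.1 = 7.2
  Homework 45 × 0.13 = 5.85
  Peer review 72 × 0.2 = 14.4
  Portfolio 86 × 0.17 = 14.62
  Essays 90 × 0.05 = 4.5
Sum = 71.69
71.69 is ≥ 69 and < 72 → C-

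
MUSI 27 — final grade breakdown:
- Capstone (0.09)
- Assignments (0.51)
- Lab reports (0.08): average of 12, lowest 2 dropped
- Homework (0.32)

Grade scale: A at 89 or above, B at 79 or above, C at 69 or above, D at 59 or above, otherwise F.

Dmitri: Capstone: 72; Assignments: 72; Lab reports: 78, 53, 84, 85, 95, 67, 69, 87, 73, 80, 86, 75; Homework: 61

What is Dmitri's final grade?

C

Lab reports: drop 53, 67 → average of remaining 10 = 812/10 = 81.2
Weighted total:
  Capstone 72 × 0.09 = 6.48
  Assignments 72 × 0.51 = 36.72
  Lab reports 81.2 × 0.08 = 6.496
  Homework 61 × 0.32 = 19.52
Sum = 69.216
69.216 is ≥ 69 and < 79 → C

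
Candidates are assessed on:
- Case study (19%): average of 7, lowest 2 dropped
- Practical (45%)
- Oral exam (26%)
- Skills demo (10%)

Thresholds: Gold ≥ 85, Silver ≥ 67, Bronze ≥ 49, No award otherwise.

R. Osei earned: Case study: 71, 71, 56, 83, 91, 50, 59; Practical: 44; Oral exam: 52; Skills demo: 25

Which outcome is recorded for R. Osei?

Case study: drop 50, 56 → average of remaining 5 = 375/5 = 75
Weighted total:
  Case study 75 × 0.19 = 14.25
  Practical 44 × 0.45 = 19.8
  Oral exam 52 × 0.26 = 13.52
  Skills demo 25 × 0.1 = 2.5
Sum = 50.07
50.07 is ≥ 49 and < 67 → Bronze

Bronze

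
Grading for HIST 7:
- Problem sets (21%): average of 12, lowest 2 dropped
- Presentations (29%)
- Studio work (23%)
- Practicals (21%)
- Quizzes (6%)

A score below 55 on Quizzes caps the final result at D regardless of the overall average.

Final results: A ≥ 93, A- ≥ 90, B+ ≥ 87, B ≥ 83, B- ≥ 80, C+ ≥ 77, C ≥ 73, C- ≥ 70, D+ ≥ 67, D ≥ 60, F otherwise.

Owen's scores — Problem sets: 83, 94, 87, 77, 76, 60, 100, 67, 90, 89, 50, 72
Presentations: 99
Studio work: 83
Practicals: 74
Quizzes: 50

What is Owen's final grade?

Problem sets: drop 50, 60 → average of remaining 10 = 835/10 = 83.5
Quizzes score 50 < 55: minimum not met.
Weighted total:
  Problem sets 83.5 × 0.21 = 17.535
  Presentations 99 × 0.29 = 28.71
  Studio work 83 × 0.23 = 19.09
  Practicals 74 × 0.21 = 15.54
  Quizzes 50 × 0.06 = 3
Sum = 83.875
83.875 would be B; cap at D applies → D.

D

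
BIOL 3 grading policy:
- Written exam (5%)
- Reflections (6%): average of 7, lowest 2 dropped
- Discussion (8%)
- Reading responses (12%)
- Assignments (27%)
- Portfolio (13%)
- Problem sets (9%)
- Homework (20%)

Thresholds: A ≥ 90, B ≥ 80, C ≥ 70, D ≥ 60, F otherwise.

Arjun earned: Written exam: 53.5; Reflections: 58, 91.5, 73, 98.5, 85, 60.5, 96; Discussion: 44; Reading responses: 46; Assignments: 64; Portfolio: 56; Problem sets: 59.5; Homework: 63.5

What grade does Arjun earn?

Reflections: drop 58, 60.5 → average of remaining 5 = 444/5 = 88.8
Weighted total:
  Written exam 53.5 × 0.05 = 2.675
  Reflections 88.8 × 0.06 = 5.328
  Discussion 44 × 0.08 = 3.52
  Reading responses 46 × 0.12 = 5.52
  Assignments 64 × 0.27 = 17.28
  Portfolio 56 × 0.13 = 7.28
  Problem sets 59.5 × 0.09 = 5.355
  Homework 63.5 × 0.2 = 12.7
Sum = 59.658
59.658 < 60 → F

F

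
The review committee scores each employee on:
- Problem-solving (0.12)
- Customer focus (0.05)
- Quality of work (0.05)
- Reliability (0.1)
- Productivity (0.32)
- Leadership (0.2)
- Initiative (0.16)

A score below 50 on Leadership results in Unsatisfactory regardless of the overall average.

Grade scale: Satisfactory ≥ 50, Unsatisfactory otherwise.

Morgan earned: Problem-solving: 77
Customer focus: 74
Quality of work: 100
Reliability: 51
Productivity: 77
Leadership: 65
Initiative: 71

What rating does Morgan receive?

Satisfactory

Leadership score 65 ≥ 50: minimum met.
Weighted total:
  Problem-solving 77 × 0.12 = 9.24
  Customer focus 74 × 0.05 = 3.7
  Quality of work 100 × 0.05 = 5
  Reliability 51 × 0.1 = 5.1
  Productivity 77 × 0.32 = 24.64
  Leadership 65 × 0.2 = 13
  Initiative 71 × 0.16 = 11.36
Sum = 72.04
72.04 ≥ 50 → Satisfactory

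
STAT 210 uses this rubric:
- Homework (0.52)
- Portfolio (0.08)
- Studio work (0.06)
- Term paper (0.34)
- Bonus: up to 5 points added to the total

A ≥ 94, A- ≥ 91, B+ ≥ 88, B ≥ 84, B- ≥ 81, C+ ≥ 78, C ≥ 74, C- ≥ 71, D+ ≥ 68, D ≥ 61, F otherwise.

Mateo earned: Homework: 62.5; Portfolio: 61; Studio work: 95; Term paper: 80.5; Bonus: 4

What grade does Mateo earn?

Weighted total:
  Homework 62.5 × 0.52 = 32.5
  Portfolio 61 × 0.08 = 4.88
  Studio work 95 × 0.06 = 5.7
  Term paper 80.5 × 0.34 = 27.37
Sum = 70.45
Bonus: 70.45 + 4 = 74.45
74.45 is ≥ 74 and < 78 → C

C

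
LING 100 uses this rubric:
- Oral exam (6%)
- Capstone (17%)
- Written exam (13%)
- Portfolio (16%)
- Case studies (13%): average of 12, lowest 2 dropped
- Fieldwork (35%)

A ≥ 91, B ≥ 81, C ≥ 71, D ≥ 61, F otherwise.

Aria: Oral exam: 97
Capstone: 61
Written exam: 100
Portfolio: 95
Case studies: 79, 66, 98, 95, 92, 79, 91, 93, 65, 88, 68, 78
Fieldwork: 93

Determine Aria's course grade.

B

Case studies: drop 65, 66 → average of remaining 10 = 861/10 = 86.1
Weighted total:
  Oral exam 97 × 0.06 = 5.82
  Capstone 61 × 0.17 = 10.37
  Written exam 100 × 0.13 = 13
  Portfolio 95 × 0.16 = 15.2
  Case studies 86.1 × 0.13 = 11.193
  Fieldwork 93 × 0.35 = 32.55
Sum = 88.133
88.133 is ≥ 81 and < 91 → B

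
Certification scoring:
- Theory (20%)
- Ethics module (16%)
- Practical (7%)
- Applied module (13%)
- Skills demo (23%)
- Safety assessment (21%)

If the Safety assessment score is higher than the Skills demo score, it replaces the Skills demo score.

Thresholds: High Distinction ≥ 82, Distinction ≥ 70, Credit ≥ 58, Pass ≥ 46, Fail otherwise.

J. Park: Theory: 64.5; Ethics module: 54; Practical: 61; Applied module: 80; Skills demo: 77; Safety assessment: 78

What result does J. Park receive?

Distinction

Safety assessment (78) > Skills demo (77), so Skills demo counts as 78.
Weighted total:
  Theory 64.5 × 0.2 = 12.9
  Ethics module 54 × 0.16 = 8.64
  Practical 61 × 0.07 = 4.27
  Applied module 80 × 0.13 = 10.4
  Skills demo 78 × 0.23 = 17.94
  Safety assessment 78 × 0.21 = 16.38
Sum = 70.53
70.53 is ≥ 70 and < 82 → Distinction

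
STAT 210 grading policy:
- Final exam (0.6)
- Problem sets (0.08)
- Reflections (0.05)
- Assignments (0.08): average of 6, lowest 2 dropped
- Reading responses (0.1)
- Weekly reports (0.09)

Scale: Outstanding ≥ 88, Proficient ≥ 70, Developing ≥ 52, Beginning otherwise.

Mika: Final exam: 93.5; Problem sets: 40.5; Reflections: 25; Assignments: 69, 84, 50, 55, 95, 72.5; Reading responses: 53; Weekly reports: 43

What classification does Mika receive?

Assignments: drop 50, 55 → average of remaining 4 = 320.5/4 = 80.125
Weighted total:
  Final exam 93.5 × 0.6 = 56.1
  Problem sets 40.5 × 0.08 = 3.24
  Reflections 25 × 0.05 = 1.25
  Assignments 80.125 × 0.08 = 6.41
  Reading responses 53 × 0.1 = 5.3
  Weekly reports 43 × 0.09 = 3.87
Sum = 76.17
76.17 is ≥ 70 and < 88 → Proficient

Proficient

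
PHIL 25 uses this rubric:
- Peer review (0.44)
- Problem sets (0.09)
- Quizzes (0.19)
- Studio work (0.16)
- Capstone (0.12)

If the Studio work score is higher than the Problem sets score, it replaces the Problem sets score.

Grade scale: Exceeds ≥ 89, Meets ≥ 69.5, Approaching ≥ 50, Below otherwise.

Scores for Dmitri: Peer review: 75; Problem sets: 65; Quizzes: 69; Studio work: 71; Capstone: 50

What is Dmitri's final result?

Meets

Studio work (71) > Problem sets (65), so Problem sets counts as 71.
Weighted total:
  Peer review 75 × 0.44 = 33
  Problem sets 71 × 0.09 = 6.39
  Quizzes 69 × 0.19 = 13.11
  Studio work 71 × 0.16 = 11.36
  Capstone 50 × 0.12 = 6
Sum = 69.86
69.86 is ≥ 69.5 and < 89 → Meets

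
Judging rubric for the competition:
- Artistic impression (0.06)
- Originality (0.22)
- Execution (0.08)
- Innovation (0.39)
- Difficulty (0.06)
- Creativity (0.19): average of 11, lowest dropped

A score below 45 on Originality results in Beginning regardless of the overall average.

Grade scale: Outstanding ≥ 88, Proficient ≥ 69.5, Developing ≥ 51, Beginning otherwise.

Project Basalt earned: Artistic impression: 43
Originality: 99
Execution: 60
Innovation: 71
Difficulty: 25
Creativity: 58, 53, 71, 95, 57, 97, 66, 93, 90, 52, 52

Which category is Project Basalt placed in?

Creativity: drop 52 → average of remaining 10 = 732/10 = 73.2
Originality score 99 ≥ 45: minimum met.
Weighted total:
  Artistic impression 43 × 0.06 = 2.58
  Originality 99 × 0.22 = 21.78
  Execution 60 × 0.08 = 4.8
  Innovation 71 × 0.39 = 27.69
  Difficulty 25 × 0.06 = 1.5
  Creativity 73.2 × 0.19 = 13.908
Sum = 72.258
72.258 is ≥ 69.5 and < 88 → Proficient

Proficient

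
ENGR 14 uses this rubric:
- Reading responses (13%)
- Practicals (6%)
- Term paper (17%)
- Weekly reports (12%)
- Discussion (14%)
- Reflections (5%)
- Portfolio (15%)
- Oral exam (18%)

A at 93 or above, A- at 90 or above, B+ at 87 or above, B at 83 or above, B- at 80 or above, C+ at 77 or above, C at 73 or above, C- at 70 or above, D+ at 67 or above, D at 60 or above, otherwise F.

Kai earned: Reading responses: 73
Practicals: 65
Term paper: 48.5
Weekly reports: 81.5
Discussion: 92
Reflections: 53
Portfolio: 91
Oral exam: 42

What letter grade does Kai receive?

Weighted total:
  Reading responses 73 × 0.13 = 9.49
  Practicals 65 × 0.06 = 3.9
  Term paper 48.5 × 0.17 = 8.245
  Weekly reports 81.5 × 0.12 = 9.78
  Discussion 92 × 0.14 = 12.88
  Reflections 53 × 0.05 = 2.65
  Portfolio 91 × 0.15 = 13.65
  Oral exam 42 × 0.18 = 7.56
Sum = 68.155
68.155 is ≥ 67 and < 70 → D+

D+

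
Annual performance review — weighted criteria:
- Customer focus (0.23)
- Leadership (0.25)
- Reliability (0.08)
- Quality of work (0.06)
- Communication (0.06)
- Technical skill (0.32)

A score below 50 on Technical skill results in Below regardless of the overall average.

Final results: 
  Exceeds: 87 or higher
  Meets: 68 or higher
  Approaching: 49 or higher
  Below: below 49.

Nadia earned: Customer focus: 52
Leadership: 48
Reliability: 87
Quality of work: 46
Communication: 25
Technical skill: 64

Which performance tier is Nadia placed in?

Approaching

Technical skill score 64 ≥ 50: minimum met.
Weighted total:
  Customer focus 52 × 0.23 = 11.96
  Leadership 48 × 0.25 = 12
  Reliability 87 × 0.08 = 6.96
  Quality of work 46 × 0.06 = 2.76
  Communication 25 × 0.06 = 1.5
  Technical skill 64 × 0.32 = 20.48
Sum = 55.66
55.66 is ≥ 49 and < 68 → Approaching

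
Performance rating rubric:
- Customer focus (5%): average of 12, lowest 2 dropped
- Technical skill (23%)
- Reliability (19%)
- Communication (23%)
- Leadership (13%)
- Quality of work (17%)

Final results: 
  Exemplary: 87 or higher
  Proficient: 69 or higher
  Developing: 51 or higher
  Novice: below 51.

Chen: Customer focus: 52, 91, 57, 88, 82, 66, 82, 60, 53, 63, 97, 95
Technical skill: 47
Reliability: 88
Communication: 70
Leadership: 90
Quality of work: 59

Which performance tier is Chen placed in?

Customer focus: drop 52, 53 → average of remaining 10 = 781/10 = 78.1
Weighted total:
  Customer focus 78.1 × 0.05 = 3.905
  Technical skill 47 × 0.23 = 10.81
  Reliability 88 × 0.19 = 16.72
  Communication 70 × 0.23 = 16.1
  Leadership 90 × 0.13 = 11.7
  Quality of work 59 × 0.17 = 10.03
Sum = 69.265
69.265 is ≥ 69 and < 87 → Proficient

Proficient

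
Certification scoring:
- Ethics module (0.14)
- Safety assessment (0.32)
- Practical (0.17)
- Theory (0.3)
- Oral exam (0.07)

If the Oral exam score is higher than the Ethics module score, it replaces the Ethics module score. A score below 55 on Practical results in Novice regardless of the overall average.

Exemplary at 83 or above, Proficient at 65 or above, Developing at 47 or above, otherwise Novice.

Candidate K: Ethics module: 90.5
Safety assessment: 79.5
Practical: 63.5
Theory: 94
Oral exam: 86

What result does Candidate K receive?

Exemplary

Oral exam (86) ≤ Ethics module (90.5), so Ethics module stays at 90.5.
Practical score 63.5 ≥ 55: minimum met.
Weighted total:
  Ethics module 90.5 × 0.14 = 12.67
  Safety assessment 79.5 × 0.32 = 25.44
  Practical 63.5 × 0.17 = 10.795
  Theory 94 × 0.3 = 28.2
  Oral exam 86 × 0.07 = 6.02
Sum = 83.125
83.125 ≥ 83 → Exemplary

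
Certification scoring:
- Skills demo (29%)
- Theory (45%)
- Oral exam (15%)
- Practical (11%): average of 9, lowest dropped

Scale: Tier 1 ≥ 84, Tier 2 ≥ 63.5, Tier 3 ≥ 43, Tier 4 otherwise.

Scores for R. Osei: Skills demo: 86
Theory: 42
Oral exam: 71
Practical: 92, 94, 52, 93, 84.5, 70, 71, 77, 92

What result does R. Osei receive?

Tier 2

Practical: drop 52 → average of remaining 8 = 673.5/8 = 84.1875
Weighted total:
  Skills demo 86 × 0.29 = 24.94
  Theory 42 × 0.45 = 18.9
  Oral exam 71 × 0.15 = 10.65
  Practical 84.1875 × 0.11 = 9.260625
Sum = 63.750625
63.750625 is ≥ 63.5 and < 84 → Tier 2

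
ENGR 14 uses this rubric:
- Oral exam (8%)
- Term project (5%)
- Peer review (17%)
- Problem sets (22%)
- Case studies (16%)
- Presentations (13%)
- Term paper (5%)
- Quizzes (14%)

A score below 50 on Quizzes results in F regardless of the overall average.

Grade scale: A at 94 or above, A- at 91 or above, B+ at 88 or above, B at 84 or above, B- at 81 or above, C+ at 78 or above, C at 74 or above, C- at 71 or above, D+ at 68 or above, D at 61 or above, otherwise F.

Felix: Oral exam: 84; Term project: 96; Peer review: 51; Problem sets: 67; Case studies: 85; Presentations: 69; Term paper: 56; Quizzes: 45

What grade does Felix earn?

F

Quizzes score 45 < 50: minimum not met.
Weighted total:
  Oral exam 84 × 0.08 = 6.72
  Term project 96 × 0.05 = 4.8
  Peer review 51 × 0.17 = 8.67
  Problem sets 67 × 0.22 = 14.74
  Case studies 85 × 0.16 = 13.6
  Presentations 69 × 0.13 = 8.97
  Term paper 56 × 0.05 = 2.8
  Quizzes 45 × 0.14 = 6.3
Sum = 66.6
Because the Quizzes minimum was not met, the result is F.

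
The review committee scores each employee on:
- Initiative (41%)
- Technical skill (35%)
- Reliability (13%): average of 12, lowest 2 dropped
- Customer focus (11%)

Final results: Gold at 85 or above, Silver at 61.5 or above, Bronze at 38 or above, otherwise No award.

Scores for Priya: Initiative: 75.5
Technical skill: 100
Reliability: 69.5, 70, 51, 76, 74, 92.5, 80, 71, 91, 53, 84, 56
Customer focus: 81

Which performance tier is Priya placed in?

Silver

Reliability: drop 51, 53 → average of remaining 10 = 764/10 = 76.4
Weighted total:
  Initiative 75.5 × 0.41 = 30.955
  Technical skill 100 × 0.35 = 35
  Reliability 76.4 × 0.13 = 9.932
  Customer focus 81 × 0.11 = 8.91
Sum = 84.797
84.797 is ≥ 61.5 and < 85 → Silver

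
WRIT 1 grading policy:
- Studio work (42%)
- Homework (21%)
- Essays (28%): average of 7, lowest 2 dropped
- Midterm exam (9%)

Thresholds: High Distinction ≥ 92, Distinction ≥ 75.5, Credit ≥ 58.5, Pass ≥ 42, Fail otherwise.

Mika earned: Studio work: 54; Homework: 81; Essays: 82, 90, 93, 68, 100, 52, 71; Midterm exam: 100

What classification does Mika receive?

Credit

Essays: drop 52, 68 → average of remaining 5 = 436/5 = 87.2
Weighted total:
  Studio work 54 × 0.42 = 22.68
  Homework 81 × 0.21 = 17.01
  Essays 87.2 × 0.28 = 24.416
  Midterm exam 100 × 0.09 = 9
Sum = 73.106
73.106 is ≥ 58.5 and < 75.5 → Credit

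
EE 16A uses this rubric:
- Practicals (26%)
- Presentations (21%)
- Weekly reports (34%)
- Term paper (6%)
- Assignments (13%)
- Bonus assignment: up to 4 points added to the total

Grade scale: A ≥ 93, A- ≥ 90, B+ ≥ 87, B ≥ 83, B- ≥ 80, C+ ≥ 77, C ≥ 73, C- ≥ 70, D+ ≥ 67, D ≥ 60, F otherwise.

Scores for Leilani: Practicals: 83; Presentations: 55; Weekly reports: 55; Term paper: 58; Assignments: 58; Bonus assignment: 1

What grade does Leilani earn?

D

Weighted total:
  Practicals 83 × 0.26 = 21.58
  Presentations 55 × 0.21 = 11.55
  Weekly reports 55 × 0.34 = 18.7
  Term paper 58 × 0.06 = 3.48
  Assignments 58 × 0.13 = 7.54
Sum = 62.85
Bonus assignment: 62.85 + 1 = 63.85
63.85 is ≥ 60 and < 67 → D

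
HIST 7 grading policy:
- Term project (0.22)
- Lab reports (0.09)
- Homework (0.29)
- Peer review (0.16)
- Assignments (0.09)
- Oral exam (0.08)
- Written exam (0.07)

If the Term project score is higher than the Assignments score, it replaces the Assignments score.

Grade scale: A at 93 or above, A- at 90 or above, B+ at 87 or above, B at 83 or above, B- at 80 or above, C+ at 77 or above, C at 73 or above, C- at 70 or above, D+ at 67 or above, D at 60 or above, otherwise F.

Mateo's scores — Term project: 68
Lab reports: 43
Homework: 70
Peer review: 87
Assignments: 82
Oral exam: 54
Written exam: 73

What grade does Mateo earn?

Term project (68) ≤ Assignments (82), so Assignments stays at 82.
Weighted total:
  Term project 68 × 0.22 = 14.96
  Lab reports 43 × 0.09 = 3.87
  Homework 70 × 0.29 = 20.3
  Peer review 87 × 0.16 = 13.92
  Assignments 82 × 0.09 = 7.38
  Oral exam 54 × 0.08 = 4.32
  Written exam 73 × 0.07 = 5.11
Sum = 69.86
69.86 is ≥ 67 and < 70 → D+

D+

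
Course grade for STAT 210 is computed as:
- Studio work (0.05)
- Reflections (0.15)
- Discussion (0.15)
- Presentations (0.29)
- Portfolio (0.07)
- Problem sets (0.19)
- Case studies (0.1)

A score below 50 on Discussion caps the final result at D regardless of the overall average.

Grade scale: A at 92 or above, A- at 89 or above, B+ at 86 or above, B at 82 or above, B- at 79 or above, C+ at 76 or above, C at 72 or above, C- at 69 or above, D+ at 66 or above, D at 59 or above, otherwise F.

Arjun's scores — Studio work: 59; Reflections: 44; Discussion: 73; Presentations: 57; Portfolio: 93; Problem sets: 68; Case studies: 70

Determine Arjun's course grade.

Discussion score 73 ≥ 50: minimum met.
Weighted total:
  Studio work 59 × 0.05 = 2.95
  Reflections 44 × 0.15 = 6.6
  Discussion 73 × 0.15 = 10.95
  Presentations 57 × 0.29 = 16.53
  Portfolio 93 × 0.07 = 6.51
  Problem sets 68 × 0.19 = 12.92
  Case studies 70 × 0.1 = 7
Sum = 63.46
63.46 is ≥ 59 and < 66 → D

D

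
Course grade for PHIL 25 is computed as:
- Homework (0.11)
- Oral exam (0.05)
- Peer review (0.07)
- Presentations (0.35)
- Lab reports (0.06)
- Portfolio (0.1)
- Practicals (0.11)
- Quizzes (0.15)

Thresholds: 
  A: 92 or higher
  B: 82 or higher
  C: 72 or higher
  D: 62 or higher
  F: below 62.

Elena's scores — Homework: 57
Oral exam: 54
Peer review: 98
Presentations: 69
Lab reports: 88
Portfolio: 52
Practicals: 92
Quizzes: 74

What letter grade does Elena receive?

D

Weighted total:
  Homework 57 × 0.11 = 6.27
  Oral exam 54 × 0.05 = 2.7
  Peer review 98 × 0.07 = 6.86
  Presentations 69 × 0.35 = 24.15
  Lab reports 88 × 0.06 = 5.28
  Portfolio 52 × 0.1 = 5.2
  Practicals 92 × 0.11 = 10.12
  Quizzes 74 × 0.15 = 11.1
Sum = 71.68
71.68 is ≥ 62 and < 72 → D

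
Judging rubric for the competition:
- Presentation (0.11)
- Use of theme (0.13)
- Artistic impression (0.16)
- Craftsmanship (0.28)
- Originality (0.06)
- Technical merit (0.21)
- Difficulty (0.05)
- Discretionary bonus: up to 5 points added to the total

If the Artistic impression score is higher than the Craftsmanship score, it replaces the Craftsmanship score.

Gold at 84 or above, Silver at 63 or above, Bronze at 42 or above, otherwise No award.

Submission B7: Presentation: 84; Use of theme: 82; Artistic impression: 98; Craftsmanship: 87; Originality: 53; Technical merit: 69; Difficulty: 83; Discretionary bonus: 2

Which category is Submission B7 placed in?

Gold

Artistic impression (98) > Craftsmanship (87), so Craftsmanship counts as 98.
Weighted total:
  Presentation 84 × 0.11 = 9.24
  Use of theme 82 × 0.13 = 10.66
  Artistic impression 98 × 0.16 = 15.68
  Craftsmanship 98 × 0.28 = 27.44
  Originality 53 × 0.06 = 3.18
  Technical merit 69 × 0.21 = 14.49
  Difficulty 83 × 0.05 = 4.15
Sum = 84.84
Discretionary bonus: 84.84 + 2 = 86.84
86.84 ≥ 84 → Gold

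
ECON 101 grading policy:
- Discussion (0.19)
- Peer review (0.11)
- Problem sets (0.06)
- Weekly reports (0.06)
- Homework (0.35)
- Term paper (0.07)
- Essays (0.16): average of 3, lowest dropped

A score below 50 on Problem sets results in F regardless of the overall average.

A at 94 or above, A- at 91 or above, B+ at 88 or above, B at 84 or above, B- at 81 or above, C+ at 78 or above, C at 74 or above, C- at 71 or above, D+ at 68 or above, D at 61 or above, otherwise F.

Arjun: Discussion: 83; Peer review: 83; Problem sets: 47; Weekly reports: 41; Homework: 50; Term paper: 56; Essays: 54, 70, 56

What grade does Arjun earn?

Essays: drop 54 → average of remaining 2 = 126/2 = 63
Problem sets score 47 < 50: minimum not met.
Weighted total:
  Discussion 83 × 0.19 = 15.77
  Peer review 83 × 0.11 = 9.13
  Problem sets 47 × 0.06 = 2.82
  Weekly reports 41 × 0.06 = 2.46
  Homework 50 × 0.35 = 17.5
  Term paper 56 × 0.07 = 3.92
  Essays 63 × 0.16 = 10.08
Sum = 61.68
Because the Problem sets minimum was not met, the result is F.

F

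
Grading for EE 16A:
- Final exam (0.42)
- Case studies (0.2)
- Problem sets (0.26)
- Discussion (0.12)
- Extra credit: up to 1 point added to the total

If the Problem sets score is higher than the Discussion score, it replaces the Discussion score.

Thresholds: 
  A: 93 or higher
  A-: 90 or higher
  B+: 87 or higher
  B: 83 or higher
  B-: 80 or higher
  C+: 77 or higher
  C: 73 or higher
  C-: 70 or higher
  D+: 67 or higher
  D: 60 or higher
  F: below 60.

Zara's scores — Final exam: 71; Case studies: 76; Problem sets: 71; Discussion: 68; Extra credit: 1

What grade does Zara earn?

C

Problem sets (71) > Discussion (68), so Discussion counts as 71.
Weighted total:
  Final exam 71 × 0.42 = 29.82
  Case studies 76 × 0.2 = 15.2
  Problem sets 71 × 0.26 = 18.46
  Discussion 71 × 0.12 = 8.52
Sum = 72
Extra credit: 72 + 1 = 73
73 is ≥ 73 and < 77 → C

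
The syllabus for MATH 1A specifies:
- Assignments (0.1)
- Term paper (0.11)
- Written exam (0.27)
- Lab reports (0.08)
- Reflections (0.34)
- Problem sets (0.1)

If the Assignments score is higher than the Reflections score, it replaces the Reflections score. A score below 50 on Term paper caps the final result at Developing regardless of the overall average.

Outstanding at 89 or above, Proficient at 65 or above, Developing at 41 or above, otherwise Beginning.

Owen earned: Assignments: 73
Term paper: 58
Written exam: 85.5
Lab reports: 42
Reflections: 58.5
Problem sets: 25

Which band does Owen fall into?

Proficient

Assignments (73) > Reflections (58.5), so Reflections counts as 73.
Term paper score 58 ≥ 50: minimum met.
Weighted total:
  Assignments 73 × 0.1 = 7.3
  Term paper 58 × 0.11 = 6.38
  Written exam 85.5 × 0.27 = 23.085
  Lab reports 42 × 0.08 = 3.36
  Reflections 73 × 0.34 = 24.82
  Problem sets 25 × 0.1 = 2.5
Sum = 67.445
67.445 is ≥ 65 and < 89 → Proficient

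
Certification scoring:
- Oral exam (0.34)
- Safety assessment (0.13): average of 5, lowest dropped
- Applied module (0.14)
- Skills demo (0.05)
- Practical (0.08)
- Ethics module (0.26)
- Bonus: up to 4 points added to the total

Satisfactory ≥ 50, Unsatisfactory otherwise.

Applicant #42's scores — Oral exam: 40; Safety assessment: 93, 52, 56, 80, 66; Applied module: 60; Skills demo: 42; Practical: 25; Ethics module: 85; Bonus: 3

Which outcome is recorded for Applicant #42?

Satisfactory

Safety assessment: drop 52 → average of remaining 4 = 295/4 = 73.75
Weighted total:
  Oral exam 40 × 0.34 = 13.6
  Safety assessment 73.75 × 0.13 = 9.5875
  Applied module 60 × 0.14 = 8.4
  Skills demo 42 × 0.05 = 2.1
  Practical 25 × 0.08 = 2
  Ethics module 85 × 0.26 = 22.1
Sum = 57.7875
Bonus: 57.7875 + 3 = 60.7875
60.7875 ≥ 50 → Satisfactory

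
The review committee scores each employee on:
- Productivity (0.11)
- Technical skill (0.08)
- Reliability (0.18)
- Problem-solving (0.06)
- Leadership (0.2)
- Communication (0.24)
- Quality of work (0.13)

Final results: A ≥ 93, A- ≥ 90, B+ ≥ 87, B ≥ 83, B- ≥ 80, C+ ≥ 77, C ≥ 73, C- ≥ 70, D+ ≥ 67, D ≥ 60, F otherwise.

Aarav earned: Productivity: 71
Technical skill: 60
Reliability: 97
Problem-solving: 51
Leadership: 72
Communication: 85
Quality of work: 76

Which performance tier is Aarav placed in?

C+

Weighted total:
  Productivity 71 × 0.11 = 7.81
  Technical skill 60 × 0.08 = 4.8
  Reliability 97 × 0.18 = 17.46
  Problem-solving 51 × 0.06 = 3.06
  Leadership 72 × 0.2 = 14.4
  Communication 85 × 0.24 = 20.4
  Quality of work 76 × 0.13 = 9.88
Sum = 77.81
77.81 is ≥ 77 and < 80 → C+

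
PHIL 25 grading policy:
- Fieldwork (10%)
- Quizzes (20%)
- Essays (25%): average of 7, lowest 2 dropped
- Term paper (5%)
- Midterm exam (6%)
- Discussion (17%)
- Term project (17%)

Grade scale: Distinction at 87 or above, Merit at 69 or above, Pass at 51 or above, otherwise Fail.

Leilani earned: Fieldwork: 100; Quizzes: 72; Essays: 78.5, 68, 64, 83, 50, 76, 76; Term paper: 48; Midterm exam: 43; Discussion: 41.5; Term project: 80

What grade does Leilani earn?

Essays: drop 50, 64 → average of remaining 5 = 381.5/5 = 76.3
Weighted total:
  Fieldwork 100 × 0.1 = 10
  Quizzes 72 × 0.2 = 14.4
  Essays 76.3 × 0.25 = 19.075
  Term paper 48 × 0.05 = 2.4
  Midterm exam 43 × 0.06 = 2.58
  Discussion 41.5 × 0.17 = 7.055
  Term project 80 × 0.17 = 13.6
Sum = 69.11
69.11 is ≥ 69 and < 87 → Merit

Merit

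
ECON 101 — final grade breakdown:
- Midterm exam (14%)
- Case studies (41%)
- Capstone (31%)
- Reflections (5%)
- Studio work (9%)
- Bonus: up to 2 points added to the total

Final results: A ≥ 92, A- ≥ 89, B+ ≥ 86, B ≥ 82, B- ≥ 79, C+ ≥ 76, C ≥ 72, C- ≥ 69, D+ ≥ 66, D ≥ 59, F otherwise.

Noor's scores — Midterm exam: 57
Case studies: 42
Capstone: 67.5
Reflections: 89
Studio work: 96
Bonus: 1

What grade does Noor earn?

Weighted total:
  Midterm exam 57 × 0.14 = 7.98
  Case studies 42 × 0.41 = 17.22
  Capstone 67.5 × 0.31 = 20.925
  Reflections 89 × 0.05 = 4.45
  Studio work 96 × 0.09 = 8.64
Sum = 59.215
Bonus: 59.215 + 1 = 60.215
60.215 is ≥ 59 and < 66 → D

D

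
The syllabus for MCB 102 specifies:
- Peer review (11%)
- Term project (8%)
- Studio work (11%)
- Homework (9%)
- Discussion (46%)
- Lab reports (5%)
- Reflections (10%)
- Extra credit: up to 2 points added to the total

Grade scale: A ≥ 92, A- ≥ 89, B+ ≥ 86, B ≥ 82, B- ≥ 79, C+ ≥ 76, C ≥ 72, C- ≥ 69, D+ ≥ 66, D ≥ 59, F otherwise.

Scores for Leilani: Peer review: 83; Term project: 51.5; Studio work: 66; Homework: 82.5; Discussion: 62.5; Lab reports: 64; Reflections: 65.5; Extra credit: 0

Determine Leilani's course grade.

Weighted total:
  Peer review 83 × 0.11 = 9.13
  Term project 51.5 × 0.08 = 4.12
  Studio work 66 × 0.11 = 7.26
  Homework 82.5 × 0.09 = 7.425
  Discussion 62.5 × 0.46 = 28.75
  Lab reports 64 × 0.05 = 3.2
  Reflections 65.5 × 0.1 = 6.55
Sum = 66.435
Extra credit: 66.435 + 0 = 66.435
66.435 is ≥ 66 and < 69 → D+

D+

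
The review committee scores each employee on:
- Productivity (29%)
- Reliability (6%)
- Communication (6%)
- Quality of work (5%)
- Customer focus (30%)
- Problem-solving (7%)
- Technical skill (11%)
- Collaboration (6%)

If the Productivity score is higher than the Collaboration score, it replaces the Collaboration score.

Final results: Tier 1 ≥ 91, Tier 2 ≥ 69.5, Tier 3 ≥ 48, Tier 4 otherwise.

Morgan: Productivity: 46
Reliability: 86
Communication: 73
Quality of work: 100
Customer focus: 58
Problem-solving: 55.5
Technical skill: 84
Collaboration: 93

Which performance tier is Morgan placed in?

Productivity (46) ≤ Collaboration (93), so Collaboration stays at 93.
Weighted total:
  Productivity 46 × 0.29 = 13.34
  Reliability 86 × 0.06 = 5.16
  Communication 73 × 0.06 = 4.38
  Quality of work 100 × 0.05 = 5
  Customer focus 58 × 0.3 = 17.4
  Problem-solving 55.5 × 0.07 = 3.885
  Technical skill 84 × 0.11 = 9.24
  Collaboration 93 × 0.06 = 5.58
Sum = 63.985
63.985 is ≥ 48 and < 69.5 → Tier 3

Tier 3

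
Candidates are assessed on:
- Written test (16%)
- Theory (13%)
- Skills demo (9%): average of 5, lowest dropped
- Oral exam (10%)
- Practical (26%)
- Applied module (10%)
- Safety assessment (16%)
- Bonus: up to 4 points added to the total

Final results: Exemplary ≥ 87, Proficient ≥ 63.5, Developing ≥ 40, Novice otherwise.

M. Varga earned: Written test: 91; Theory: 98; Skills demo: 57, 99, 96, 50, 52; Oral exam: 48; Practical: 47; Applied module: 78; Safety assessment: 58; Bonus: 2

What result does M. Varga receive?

Skills demo: drop 50 → average of remaining 4 = 304/4 = 76
Weighted total:
  Written test 91 × 0.16 = 14.56
  Theory 98 × 0.13 = 12.74
  Skills demo 76 × 0.09 = 6.84
  Oral exam 48 × 0.1 = 4.8
  Practical 47 × 0.26 = 12.22
  Applied module 78 × 0.1 = 7.8
  Safety assessment 58 × 0.16 = 9.28
Sum = 68.24
Bonus: 68.24 + 2 = 70.24
70.24 is ≥ 63.5 and < 87 → Proficient

Proficient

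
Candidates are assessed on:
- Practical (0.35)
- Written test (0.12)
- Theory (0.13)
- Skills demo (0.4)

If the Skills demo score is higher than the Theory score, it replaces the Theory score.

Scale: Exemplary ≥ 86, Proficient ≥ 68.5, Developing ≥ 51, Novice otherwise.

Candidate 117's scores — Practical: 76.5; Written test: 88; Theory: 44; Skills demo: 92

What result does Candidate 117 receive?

Exemplary

Skills demo (92) > Theory (44), so Theory counts as 92.
Weighted total:
  Practical 76.5 × 0.35 = 26.775
  Written test 88 × 0.12 = 10.56
  Theory 92 × 0.13 = 11.96
  Skills demo 92 × 0.4 = 36.8
Sum = 86.095
86.095 ≥ 86 → Exemplary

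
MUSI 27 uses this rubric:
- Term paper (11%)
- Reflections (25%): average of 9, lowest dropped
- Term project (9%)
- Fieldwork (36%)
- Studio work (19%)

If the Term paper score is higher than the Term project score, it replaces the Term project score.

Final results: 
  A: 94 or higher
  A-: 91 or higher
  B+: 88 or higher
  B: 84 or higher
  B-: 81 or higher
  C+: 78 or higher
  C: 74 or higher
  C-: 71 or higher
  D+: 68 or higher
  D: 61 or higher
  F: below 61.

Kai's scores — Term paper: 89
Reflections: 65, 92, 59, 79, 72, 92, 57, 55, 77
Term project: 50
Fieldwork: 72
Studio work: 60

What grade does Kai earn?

C-

Reflections: drop 55 → average of remaining 8 = 593/8 = 74.125
Term paper (89) > Term project (50), so Term project counts as 89.
Weighted total:
  Term paper 89 × 0.11 = 9.79
  Reflections 74.125 × 0.25 = 18.53125
  Term project 89 × 0.09 = 8.01
  Fieldwork 72 × 0.36 = 25.92
  Studio work 60 × 0.19 = 11.4
Sum = 73.65125
73.65125 is ≥ 71 and < 74 → C-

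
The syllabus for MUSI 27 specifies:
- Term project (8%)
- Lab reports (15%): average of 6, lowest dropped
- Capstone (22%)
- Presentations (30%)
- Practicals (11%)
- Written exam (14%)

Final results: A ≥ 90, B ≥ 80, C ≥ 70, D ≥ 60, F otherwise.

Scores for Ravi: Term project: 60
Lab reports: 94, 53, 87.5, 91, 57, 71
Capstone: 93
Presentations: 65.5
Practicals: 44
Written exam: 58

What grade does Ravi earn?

Lab reports: drop 53 → average of remaining 5 = 400.5/5 = 80.1
Weighted total:
  Term project 60 × 0.08 = 4.8
  Lab reports 80.1 × 0.15 = 12.015
  Capstone 93 × 0.22 = 20.46
  Presentations 65.5 × 0.3 = 19.65
  Practicals 44 × 0.11 = 4.84
  Written exam 58 × 0.14 = 8.12
Sum = 69.885
69.885 is ≥ 60 and < 70 → D

D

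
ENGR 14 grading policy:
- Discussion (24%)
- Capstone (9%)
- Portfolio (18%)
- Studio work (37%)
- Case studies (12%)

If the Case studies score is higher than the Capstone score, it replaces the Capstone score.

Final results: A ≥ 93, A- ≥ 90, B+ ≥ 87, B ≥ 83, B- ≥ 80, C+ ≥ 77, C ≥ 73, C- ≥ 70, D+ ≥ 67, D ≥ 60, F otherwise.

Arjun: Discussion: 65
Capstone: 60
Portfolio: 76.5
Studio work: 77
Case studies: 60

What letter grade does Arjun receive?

C-

Case studies (60) ≤ Capstone (60), so Capstone stays at 60.
Weighted total:
  Discussion 65 × 0.24 = 15.6
  Capstone 60 × 0.09 = 5.4
  Portfolio 76.5 × 0.18 = 13.77
  Studio work 77 × 0.37 = 28.49
  Case studies 60 × 0.12 = 7.2
Sum = 70.46
70.46 is ≥ 70 and < 73 → C-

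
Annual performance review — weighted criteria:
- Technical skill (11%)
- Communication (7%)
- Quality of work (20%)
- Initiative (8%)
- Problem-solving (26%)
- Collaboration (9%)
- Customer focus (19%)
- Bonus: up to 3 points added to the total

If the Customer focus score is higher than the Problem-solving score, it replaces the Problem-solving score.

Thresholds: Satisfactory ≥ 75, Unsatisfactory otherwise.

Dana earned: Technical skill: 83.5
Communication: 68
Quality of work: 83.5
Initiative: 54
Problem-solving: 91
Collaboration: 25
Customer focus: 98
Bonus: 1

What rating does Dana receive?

Customer focus (98) > Problem-solving (91), so Problem-solving counts as 98.
Weighted total:
  Technical skill 83.5 × 0.11 = 9.185
  Communication 68 × 0.07 = 4.76
  Quality of work 83.5 × 0.2 = 16.7
  Initiative 54 × 0.08 = 4.32
  Problem-solving 98 × 0.26 = 25.48
  Collaboration 25 × 0.09 = 2.25
  Customer focus 98 × 0.19 = 18.62
Sum = 81.315
Bonus: 81.315 + 1 = 82.315
82.315 ≥ 75 → Satisfactory

Satisfactory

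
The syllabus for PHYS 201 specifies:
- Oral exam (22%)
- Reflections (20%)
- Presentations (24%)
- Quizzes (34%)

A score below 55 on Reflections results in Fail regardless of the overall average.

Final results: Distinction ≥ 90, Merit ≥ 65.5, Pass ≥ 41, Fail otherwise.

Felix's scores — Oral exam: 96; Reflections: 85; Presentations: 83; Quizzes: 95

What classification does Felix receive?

Reflections score 85 ≥ 55: minimum met.
Weighted total:
  Oral exam 96 × 0.22 = 21.12
  Reflections 85 × 0.2 = 17
  Presentations 83 × 0.24 = 19.92
  Quizzes 95 × 0.34 = 32.3
Sum = 90.34
90.34 ≥ 90 → Distinction

Distinction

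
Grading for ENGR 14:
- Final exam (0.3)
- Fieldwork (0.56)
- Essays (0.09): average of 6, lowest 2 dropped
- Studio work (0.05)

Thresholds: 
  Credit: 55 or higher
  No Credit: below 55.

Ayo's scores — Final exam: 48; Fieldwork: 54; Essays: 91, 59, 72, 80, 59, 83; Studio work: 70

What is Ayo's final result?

Credit

Essays: drop 59, 59 → average of remaining 4 = 326/4 = 81.5
Weighted total:
  Final exam 48 × 0.3 = 14.4
  Fieldwork 54 × 0.56 = 30.24
  Essays 81.5 × 0.09 = 7.335
  Studio work 70 × 0.05 = 3.5
Sum = 55.475
55.475 ≥ 55 → Credit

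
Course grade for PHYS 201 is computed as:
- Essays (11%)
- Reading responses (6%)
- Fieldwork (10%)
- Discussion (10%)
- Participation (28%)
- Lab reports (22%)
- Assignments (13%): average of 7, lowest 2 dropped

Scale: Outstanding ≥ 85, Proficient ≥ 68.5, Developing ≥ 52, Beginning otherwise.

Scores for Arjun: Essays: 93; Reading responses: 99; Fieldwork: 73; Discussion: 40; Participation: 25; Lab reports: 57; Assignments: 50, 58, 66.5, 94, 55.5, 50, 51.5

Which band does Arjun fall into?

Assignments: drop 50, 50 → average of remaining 5 = 325.5/5 = 65.1
Weighted total:
  Essays 93 × 0.11 = 10.23
  Reading responses 99 × 0.06 = 5.94
  Fieldwork 73 × 0.1 = 7.3
  Discussion 40 × 0.1 = 4
  Participation 25 × 0.28 = 7
  Lab reports 57 × 0.22 = 12.54
  Assignments 65.1 × 0.13 = 8.463
Sum = 55.473
55.473 is ≥ 52 and < 68.5 → Developing

Developing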